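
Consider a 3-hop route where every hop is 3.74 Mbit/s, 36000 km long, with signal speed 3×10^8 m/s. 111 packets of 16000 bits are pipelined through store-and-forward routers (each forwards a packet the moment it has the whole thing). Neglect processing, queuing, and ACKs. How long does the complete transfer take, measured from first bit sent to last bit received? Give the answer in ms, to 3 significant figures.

843 ms

Per-hop transmission t_tx = L/R = 16000/3740000 = 4.27807 ms.
Per-hop propagation t_prop = 36000000/300000000 = 120 ms.
Pipeline fill: first packet needs 3·t_tx to clear all hops; remaining 110 packets each add one t_tx.
Total = (3+111-1)·t_tx + 3·t_prop = 113·4.27807 + 3·120 = 843 ms.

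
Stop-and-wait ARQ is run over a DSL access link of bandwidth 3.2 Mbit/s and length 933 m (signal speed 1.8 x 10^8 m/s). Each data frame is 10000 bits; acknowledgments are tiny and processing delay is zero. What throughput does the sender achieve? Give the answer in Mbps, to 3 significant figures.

t_tx = L/R = 10000/3200000 = 0.003125 s.
t_prop = 933/180000000 = 5.18333e-06 s; RTT = 1.03667e-05 s.
Cycle = t_tx + RTT = 0.00313537 s.
Throughput = L / cycle = 10000 / 0.00313537 = 3.19 Mbps.

3.19 Mbps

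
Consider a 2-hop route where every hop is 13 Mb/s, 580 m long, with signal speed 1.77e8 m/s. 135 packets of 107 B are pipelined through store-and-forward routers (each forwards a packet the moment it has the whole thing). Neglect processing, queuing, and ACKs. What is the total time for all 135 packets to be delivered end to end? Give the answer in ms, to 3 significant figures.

8.96 ms

Per-hop transmission t_tx = L/R = 856/13000000 = 0.0658462 ms.
Per-hop propagation t_prop = 580/177000000 = 0.00327684 ms.
Pipeline fill: first packet needs 2·t_tx to clear all hops; remaining 134 packets each add one t_tx.
Total = (2+135-1)·t_tx + 2·t_prop = 136·0.0658462 + 2·0.00327684 = 8.96 ms.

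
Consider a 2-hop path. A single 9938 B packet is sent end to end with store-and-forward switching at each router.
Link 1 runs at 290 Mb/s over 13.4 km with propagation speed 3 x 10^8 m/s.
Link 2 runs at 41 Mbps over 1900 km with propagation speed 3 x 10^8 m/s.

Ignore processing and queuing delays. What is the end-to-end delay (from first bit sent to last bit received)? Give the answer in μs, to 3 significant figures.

8590 μs

L = 9938 × 8 = 79504 bits.
Transmission delays (L/R per hop): 274.152, 1939.12 μs; sum = 2213.27 μs.
Propagation delays (d/s per hop): 44.6667, 6333.33 μs; sum = 6378 μs.
End-to-end = 8590 μs.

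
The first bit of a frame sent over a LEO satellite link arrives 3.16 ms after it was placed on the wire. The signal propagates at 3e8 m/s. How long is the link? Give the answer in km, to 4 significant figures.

d = s × t_prop = 300000000 × 0.00316 = 948.0 km.

948.0 km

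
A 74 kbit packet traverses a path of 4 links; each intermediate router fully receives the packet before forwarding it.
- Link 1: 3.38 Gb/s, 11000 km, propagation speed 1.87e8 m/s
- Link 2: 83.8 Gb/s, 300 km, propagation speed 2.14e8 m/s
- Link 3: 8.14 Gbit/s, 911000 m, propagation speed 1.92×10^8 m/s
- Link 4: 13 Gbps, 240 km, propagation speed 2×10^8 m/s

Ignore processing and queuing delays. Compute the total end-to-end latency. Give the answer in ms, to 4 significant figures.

66.21 ms

L = 74000 bits.
Transmission delays (L/R per hop): 0.0218935, 0.000883055, 0.00909091, 0.00569231 ms; sum = 0.0375598 ms.
Propagation delays (d/s per hop): 58.8235, 1.40187, 4.74479, 1.2 ms; sum = 66.1702 ms.
End-to-end = 66.21 ms.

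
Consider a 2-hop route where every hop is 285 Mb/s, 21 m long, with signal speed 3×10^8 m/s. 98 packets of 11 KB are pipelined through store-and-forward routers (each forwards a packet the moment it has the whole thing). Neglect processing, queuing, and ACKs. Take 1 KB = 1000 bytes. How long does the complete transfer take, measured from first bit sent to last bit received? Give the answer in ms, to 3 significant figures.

Per-hop transmission t_tx = L/R = 88000/285000000 = 0.308772 ms.
Per-hop propagation t_prop = 21/300000000 = 7e-05 ms.
Pipeline fill: first packet needs 2·t_tx to clear all hops; remaining 97 packets each add one t_tx.
Total = (2+98-1)·t_tx + 2·t_prop = 99·0.308772 + 2·7e-05 = 30.6 ms.

30.6 ms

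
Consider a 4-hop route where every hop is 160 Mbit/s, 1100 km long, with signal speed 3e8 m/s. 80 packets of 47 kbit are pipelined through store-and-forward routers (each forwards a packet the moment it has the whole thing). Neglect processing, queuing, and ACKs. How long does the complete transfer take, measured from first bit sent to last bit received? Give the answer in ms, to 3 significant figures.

39.0 ms

Per-hop transmission t_tx = L/R = 47000/160000000 = 0.29375 ms.
Per-hop propagation t_prop = 1100000/300000000 = 3.66667 ms.
Pipeline fill: first packet needs 4·t_tx to clear all hops; remaining 79 packets each add one t_tx.
Total = (4+80-1)·t_tx + 4·t_prop = 83·0.29375 + 4·3.66667 = 39.0 ms.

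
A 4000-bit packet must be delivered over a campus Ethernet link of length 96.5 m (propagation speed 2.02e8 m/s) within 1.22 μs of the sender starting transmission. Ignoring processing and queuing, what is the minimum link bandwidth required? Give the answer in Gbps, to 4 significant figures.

Propagation delay = 96.5 / 202000000 = 0.477723 μs.
Transmission budget = 1.22 − 0.477723 = 0.742277 μs.
R ≥ L / t_tx = 4000 bits / 7.42277e-07 s = 5.389 Gbps.

5.389 Gbps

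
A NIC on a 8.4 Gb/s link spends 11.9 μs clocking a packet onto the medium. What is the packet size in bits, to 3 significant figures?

100000 bits

L = R × t_tx = 8400000000 b/s × 1.19e-05 s = 99960 bits.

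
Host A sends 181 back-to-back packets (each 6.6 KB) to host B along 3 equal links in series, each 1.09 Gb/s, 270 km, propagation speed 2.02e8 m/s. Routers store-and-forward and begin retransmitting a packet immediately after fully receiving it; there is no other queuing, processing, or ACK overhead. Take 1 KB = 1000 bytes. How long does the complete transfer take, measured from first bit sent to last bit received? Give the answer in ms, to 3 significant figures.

12.9 ms

Per-hop transmission t_tx = L/R = 52800/1090000000 = 0.0484404 ms.
Per-hop propagation t_prop = 270000/202000000 = 1.33663 ms.
Pipeline fill: first packet needs 3·t_tx to clear all hops; remaining 180 packets each add one t_tx.
Total = (3+181-1)·t_tx + 3·t_prop = 183·0.0484404 + 3·1.33663 = 12.9 ms.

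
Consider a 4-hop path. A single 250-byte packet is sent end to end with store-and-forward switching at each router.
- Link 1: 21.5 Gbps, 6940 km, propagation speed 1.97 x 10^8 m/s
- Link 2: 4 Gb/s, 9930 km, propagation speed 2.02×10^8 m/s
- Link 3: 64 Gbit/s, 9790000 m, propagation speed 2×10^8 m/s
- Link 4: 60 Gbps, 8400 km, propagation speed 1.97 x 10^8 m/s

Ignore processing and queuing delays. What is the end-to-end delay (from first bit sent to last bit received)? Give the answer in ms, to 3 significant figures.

L = 250 × 8 = 2000 bits.
Transmission delays (L/R per hop): 9.30233e-05, 0.0005, 3.125e-05, 3.33333e-05 ms; sum = 0.000657607 ms.
Propagation delays (d/s per hop): 35.2284, 49.1584, 48.95, 42.6396 ms; sum = 175.976 ms.
End-to-end = 176 ms.

176 ms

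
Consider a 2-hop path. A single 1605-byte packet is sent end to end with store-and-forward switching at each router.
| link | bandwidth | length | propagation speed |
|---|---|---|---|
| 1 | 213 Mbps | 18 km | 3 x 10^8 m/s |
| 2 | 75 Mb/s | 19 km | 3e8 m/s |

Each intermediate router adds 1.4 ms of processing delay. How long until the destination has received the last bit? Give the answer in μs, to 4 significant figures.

1755 μs

L = 1605 × 8 = 12840 bits.
Transmission delays (L/R per hop): 60.2817, 171.2 μs; sum = 231.482 μs.
Propagation delays (d/s per hop): 60, 63.3333 μs; sum = 123.333 μs.
Processing at 1 router(s): 1 × 1.4 ms = 1400 μs.
End-to-end = 1755 μs.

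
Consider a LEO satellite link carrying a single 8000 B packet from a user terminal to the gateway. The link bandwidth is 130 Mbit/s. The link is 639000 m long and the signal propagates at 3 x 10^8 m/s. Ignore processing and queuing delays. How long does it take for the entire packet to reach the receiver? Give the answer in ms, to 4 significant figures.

2.622 ms

L = 8000 × 8 = 64000 bits.
Transmission delay = L/R = 64000 / 130000000 = 0.492308 ms.
Propagation delay = d/s = 639000 m / 300000000 m/s = 2.13 ms.
Total = 2.622 ms.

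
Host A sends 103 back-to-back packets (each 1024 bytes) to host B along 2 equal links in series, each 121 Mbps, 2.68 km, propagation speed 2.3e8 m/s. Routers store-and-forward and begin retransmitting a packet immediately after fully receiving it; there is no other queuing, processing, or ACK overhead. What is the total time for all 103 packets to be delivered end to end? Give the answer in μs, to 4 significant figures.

7064 μs

Per-hop transmission t_tx = L/R = 8192/121000000 = 67.7025 μs.
Per-hop propagation t_prop = 2680/2.3e+08 = 11.6522 μs.
Pipeline fill: first packet needs 2·t_tx to clear all hops; remaining 102 packets each add one t_tx.
Total = (2+103-1)·t_tx + 2·t_prop = 104·67.7025 + 2·11.6522 = 7064 μs.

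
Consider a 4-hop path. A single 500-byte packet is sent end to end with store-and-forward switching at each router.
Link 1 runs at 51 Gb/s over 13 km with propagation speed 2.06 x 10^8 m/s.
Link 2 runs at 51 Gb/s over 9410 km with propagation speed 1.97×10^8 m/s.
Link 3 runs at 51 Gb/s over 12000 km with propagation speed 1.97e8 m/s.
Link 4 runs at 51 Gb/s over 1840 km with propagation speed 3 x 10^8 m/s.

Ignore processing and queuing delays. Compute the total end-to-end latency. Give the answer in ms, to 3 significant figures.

115 ms

L = 500 × 8 = 4000 bits.
Transmission delay per hop = L/R = 4000/51000000000 = 7.84314e-05 ms; 4 hops → 0.000313725 ms.
Propagation delays (d/s per hop): 0.0631068, 47.7665, 60.9137, 6.13333 ms; sum = 114.877 ms.
End-to-end = 115 ms.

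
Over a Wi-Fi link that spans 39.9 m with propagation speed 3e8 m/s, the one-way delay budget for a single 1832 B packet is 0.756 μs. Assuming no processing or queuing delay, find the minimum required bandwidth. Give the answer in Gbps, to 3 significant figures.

23.5 Gbps

L = 14656 bits.
Propagation delay = 39.9 / 300000000 = 0.133 μs.
Transmission budget = 0.756 − 0.133 = 0.623 μs.
R ≥ L / t_tx = 14656 bits / 6.23e-07 s = 23.5 Gbps.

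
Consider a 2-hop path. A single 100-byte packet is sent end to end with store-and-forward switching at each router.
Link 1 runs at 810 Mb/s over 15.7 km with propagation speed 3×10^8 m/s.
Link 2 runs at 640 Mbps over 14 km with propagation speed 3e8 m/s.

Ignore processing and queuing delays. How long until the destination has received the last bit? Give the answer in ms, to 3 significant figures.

0.101 ms

L = 100 × 8 = 800 bits.
Transmission delays (L/R per hop): 0.000987654, 0.00125 ms; sum = 0.00223765 ms.
Propagation delays (d/s per hop): 0.0523333, 0.0466667 ms; sum = 0.099 ms.
End-to-end = 0.101 ms.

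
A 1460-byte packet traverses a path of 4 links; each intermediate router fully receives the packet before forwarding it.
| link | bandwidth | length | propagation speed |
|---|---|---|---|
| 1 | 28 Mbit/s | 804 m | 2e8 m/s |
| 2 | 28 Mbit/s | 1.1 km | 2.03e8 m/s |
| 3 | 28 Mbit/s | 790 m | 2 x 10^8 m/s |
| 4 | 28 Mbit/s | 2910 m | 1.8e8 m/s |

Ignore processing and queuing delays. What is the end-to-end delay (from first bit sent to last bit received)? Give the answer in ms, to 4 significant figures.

1.698 ms

L = 1460 × 8 = 11680 bits.
Transmission delay per hop = L/R = 11680/28000000 = 0.417143 ms; 4 hops → 1.66857 ms.
Propagation delays (d/s per hop): 0.00402, 0.00541872, 0.00395, 0.0161667 ms; sum = 0.0295554 ms.
End-to-end = 1.698 ms.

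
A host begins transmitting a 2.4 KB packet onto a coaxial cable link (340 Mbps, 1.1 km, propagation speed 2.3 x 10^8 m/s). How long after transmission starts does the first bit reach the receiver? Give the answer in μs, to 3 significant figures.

4.78 μs

First bit experiences only propagation delay: d/s = 1100/2.3e+08 = 4.78 μs.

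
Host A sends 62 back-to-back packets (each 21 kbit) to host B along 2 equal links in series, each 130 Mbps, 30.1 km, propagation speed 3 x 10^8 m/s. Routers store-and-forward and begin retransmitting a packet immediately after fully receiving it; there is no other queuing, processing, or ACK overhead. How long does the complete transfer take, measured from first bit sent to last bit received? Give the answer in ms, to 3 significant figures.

Per-hop transmission t_tx = L/R = 21000/130000000 = 0.161538 ms.
Per-hop propagation t_prop = 30100/300000000 = 0.100333 ms.
Pipeline fill: first packet needs 2·t_tx to clear all hops; remaining 61 packets each add one t_tx.
Total = (2+62-1)·t_tx + 2·t_prop = 63·0.161538 + 2·0.100333 = 10.4 ms.

10.4 ms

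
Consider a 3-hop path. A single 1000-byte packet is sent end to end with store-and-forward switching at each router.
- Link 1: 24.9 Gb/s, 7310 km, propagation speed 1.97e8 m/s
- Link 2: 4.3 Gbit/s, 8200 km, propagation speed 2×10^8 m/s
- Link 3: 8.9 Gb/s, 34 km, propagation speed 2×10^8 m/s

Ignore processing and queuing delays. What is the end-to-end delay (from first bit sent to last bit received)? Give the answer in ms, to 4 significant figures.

78.28 ms

L = 1000 × 8 = 8000 bits.
Transmission delays (L/R per hop): 0.000321285, 0.00186047, 0.000898876 ms; sum = 0.00308063 ms.
Propagation delays (d/s per hop): 37.1066, 41, 0.17 ms; sum = 78.2766 ms.
End-to-end = 78.28 ms.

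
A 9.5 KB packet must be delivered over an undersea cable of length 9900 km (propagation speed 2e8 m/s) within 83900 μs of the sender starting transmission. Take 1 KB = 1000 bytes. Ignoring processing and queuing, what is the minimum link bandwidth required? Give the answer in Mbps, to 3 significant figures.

2.21 Mbps

L = 76000 bits.
Propagation delay = 9900000 / 200000000 = 49500 μs.
Transmission budget = 83900 − 49500 = 34400 μs.
R ≥ L / t_tx = 76000 bits / 0.0344 s = 2.21 Mbps.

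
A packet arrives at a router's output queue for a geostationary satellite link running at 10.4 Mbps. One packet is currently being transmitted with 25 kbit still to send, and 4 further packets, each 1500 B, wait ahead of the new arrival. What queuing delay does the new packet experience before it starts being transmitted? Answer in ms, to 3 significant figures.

Each queued packet: L/R = 12000/10400000 = 1.15385 ms.
4 queued → 4.61538 ms.
Plus remaining 25000 bits of current packet: 2.40385 ms.
Queuing delay = 7.02 ms.

7.02 ms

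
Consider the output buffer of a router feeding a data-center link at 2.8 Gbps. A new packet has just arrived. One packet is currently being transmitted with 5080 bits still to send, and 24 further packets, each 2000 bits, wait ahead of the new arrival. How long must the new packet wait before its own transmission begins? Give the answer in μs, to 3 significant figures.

19.0 μs

Each queued packet: L/R = 2000/2800000000 = 0.714286 μs.
24 queued → 17.1429 μs.
Plus remaining 5080 bits of current packet: 1.81429 μs.
Queuing delay = 19.0 μs.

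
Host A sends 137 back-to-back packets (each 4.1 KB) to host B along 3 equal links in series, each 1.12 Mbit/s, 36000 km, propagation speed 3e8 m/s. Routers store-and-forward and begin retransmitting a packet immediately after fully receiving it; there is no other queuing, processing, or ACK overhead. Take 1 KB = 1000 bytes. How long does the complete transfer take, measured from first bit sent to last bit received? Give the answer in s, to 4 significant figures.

Per-hop transmission t_tx = L/R = 32800/1120000 = 0.0292857 s.
Per-hop propagation t_prop = 36000000/300000000 = 0.12 s.
Pipeline fill: first packet needs 3·t_tx to clear all hops; remaining 136 packets each add one t_tx.
Total = (3+137-1)·t_tx + 3·t_prop = 139·0.0292857 + 3·0.12 = 4.431 s.

4.431 s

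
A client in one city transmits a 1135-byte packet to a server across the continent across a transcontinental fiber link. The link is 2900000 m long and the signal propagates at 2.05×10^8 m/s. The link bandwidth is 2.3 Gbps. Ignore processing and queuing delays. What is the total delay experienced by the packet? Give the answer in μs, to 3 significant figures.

14200 μs

L = 1135 × 8 = 9080 bits.
Transmission delay = L/R = 9080 / 2300000000 = 3.94783 μs.
Propagation delay = d/s = 2900000 m / 2.05e+08 m/s = 14146.3 μs.
Total = 14200 μs.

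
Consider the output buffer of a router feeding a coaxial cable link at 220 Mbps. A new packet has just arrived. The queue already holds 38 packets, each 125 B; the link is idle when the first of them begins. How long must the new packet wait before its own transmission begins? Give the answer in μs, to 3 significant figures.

Each queued packet: L/R = 1000/220000000 = 4.54545 μs.
38 queued → 172.727 μs.
Queuing delay = 173 μs.

173 μs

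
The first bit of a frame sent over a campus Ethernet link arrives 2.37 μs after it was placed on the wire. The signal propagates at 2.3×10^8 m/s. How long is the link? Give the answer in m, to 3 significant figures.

d = s × t_prop = 2.3e+08 × 2.37e-06 = 545 m.

545 m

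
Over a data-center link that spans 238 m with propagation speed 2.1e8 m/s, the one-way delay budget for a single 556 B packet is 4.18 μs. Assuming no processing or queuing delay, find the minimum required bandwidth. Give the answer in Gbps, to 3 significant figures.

1.46 Gbps

L = 4448 bits.
Propagation delay = 238 / 210000000 = 1.13333 μs.
Transmission budget = 4.18 − 1.13333 = 3.04667 μs.
R ≥ L / t_tx = 4448 bits / 3.04667e-06 s = 1.46 Gbps.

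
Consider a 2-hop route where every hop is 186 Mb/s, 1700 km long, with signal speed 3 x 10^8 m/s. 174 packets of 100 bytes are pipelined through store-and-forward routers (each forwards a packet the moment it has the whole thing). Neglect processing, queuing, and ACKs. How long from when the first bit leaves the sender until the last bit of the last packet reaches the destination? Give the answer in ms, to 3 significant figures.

Per-hop transmission t_tx = L/R = 800/186000000 = 0.00430108 ms.
Per-hop propagation t_prop = 1700000/300000000 = 5.66667 ms.
Pipeline fill: first packet needs 2·t_tx to clear all hops; remaining 173 packets each add one t_tx.
Total = (2+174-1)·t_tx + 2·t_prop = 175·0.00430108 + 2·5.66667 = 12.1 ms.

12.1 ms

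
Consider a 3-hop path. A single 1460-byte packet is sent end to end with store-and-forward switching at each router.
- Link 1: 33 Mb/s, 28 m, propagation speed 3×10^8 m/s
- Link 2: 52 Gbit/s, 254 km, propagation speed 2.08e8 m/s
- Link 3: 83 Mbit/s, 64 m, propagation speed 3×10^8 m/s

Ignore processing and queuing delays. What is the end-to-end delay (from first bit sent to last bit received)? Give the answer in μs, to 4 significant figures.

L = 1460 × 8 = 11680 bits.
Transmission delays (L/R per hop): 353.939, 0.224615, 140.723 μs; sum = 494.887 μs.
Propagation delays (d/s per hop): 0.0933333, 1221.15, 0.213333 μs; sum = 1221.46 μs.
End-to-end = 1716 μs.

1716 μs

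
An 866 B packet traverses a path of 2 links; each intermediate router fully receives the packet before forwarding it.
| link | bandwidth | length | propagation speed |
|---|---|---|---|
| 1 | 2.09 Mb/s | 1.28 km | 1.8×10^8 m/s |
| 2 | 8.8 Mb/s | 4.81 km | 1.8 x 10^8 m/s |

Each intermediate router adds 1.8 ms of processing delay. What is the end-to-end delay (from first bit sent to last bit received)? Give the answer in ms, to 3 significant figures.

L = 866 × 8 = 6928 bits.
Transmission delays (L/R per hop): 3.31483, 0.787273 ms; sum = 4.10211 ms.
Propagation delays (d/s per hop): 0.00711111, 0.0267222 ms; sum = 0.0338333 ms.
Processing at 1 router(s): 1 × 1.8 ms = 1.8 ms.
End-to-end = 5.94 ms.

5.94 ms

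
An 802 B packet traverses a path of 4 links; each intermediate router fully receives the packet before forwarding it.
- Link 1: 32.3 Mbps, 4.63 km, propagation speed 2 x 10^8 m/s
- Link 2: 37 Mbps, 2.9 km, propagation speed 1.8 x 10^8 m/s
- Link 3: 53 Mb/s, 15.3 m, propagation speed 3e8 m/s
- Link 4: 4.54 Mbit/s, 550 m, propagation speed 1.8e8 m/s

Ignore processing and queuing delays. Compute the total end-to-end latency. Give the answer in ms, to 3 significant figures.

L = 802 × 8 = 6416 bits.
Transmission delays (L/R per hop): 0.198638, 0.173405, 0.121057, 1.41322 ms; sum = 1.90632 ms.
Propagation delays (d/s per hop): 0.02315, 0.0161111, 5.1e-05, 0.00305556 ms; sum = 0.0423677 ms.
End-to-end = 1.95 ms.

1.95 ms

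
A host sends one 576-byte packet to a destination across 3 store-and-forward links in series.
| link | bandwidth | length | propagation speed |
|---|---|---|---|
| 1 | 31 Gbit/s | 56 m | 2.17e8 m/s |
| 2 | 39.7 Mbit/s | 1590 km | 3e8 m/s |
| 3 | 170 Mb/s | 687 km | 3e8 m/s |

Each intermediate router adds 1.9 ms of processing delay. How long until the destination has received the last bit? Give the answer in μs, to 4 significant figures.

11530 μs

L = 576 × 8 = 4608 bits.
Transmission delays (L/R per hop): 0.148645, 116.071, 27.1059 μs; sum = 143.325 μs.
Propagation delays (d/s per hop): 0.258065, 5300, 2290 μs; sum = 7590.26 μs.
Processing at 2 router(s): 2 × 1.9 ms = 3800 μs.
End-to-end = 11530 μs.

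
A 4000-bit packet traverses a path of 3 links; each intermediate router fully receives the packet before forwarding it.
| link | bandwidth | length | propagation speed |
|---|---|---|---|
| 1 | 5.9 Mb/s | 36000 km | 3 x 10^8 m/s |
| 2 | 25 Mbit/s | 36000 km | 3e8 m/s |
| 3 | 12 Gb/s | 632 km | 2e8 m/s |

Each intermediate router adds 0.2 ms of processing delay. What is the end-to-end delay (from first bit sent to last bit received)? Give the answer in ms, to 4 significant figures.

244.4 ms

Transmission delays (L/R per hop): 0.677966, 0.16, 0.000333333 ms; sum = 0.838299 ms.
Propagation delays (d/s per hop): 120, 120, 3.16 ms; sum = 243.16 ms.
Processing at 2 router(s): 2 × 0.2 ms = 0.4 ms.
End-to-end = 244.4 ms.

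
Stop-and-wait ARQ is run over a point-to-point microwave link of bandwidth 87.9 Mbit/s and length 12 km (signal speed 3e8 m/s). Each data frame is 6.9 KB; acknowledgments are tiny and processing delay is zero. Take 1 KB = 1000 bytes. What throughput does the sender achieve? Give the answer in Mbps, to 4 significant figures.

77.97 Mbps

t_tx = L/R = 55200/87900000 = 0.000627986 s.
t_prop = 12000/300000000 = 4e-05 s; RTT = 8e-05 s.
Cycle = t_tx + RTT = 0.000707986 s.
Throughput = L / cycle = 55200 / 0.000707986 = 77.97 Mbps.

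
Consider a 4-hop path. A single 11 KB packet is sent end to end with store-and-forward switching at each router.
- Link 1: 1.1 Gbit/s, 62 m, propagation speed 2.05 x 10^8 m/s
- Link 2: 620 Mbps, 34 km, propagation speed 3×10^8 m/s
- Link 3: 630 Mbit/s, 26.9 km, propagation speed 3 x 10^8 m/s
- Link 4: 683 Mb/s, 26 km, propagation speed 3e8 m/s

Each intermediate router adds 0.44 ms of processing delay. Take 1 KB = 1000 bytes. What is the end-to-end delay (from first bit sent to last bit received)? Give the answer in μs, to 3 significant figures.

L = 88000 bits.
Transmission delays (L/R per hop): 80, 141.935, 139.683, 128.843 μs; sum = 490.461 μs.
Propagation delays (d/s per hop): 0.302439, 113.333, 89.6667, 86.6667 μs; sum = 289.969 μs.
Processing at 3 router(s): 3 × 0.44 ms = 1320 μs.
End-to-end = 2100 μs.

2100 μs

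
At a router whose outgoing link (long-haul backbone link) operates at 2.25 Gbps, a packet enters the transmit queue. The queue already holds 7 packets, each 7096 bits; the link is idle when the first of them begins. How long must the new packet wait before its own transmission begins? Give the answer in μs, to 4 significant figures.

Each queued packet: L/R = 7096/2250000000 = 3.15378 μs.
7 queued → 22.0764 μs.
Queuing delay = 22.08 μs.

22.08 μs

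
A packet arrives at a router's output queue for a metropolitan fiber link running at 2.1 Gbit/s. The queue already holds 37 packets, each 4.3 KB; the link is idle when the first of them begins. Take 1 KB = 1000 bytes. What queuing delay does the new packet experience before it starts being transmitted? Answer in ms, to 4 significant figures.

Each queued packet: L/R = 34400/2100000000 = 0.016381 ms.
37 queued → 0.606095 ms.
Queuing delay = 0.6061 ms.

0.6061 ms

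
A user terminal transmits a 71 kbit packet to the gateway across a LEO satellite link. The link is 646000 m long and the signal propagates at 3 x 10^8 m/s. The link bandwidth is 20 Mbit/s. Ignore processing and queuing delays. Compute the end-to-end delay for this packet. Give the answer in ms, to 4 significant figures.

L = 71000 bits.
Transmission delay = L/R = 71000 / 20000000 = 3.55 ms.
Propagation delay = d/s = 646000 m / 300000000 m/s = 2.15333 ms.
Total = 5.703 ms.

5.703 ms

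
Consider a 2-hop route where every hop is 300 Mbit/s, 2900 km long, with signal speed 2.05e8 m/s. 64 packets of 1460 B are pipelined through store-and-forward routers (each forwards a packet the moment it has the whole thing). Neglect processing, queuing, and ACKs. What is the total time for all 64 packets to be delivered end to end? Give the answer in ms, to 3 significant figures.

30.8 ms

Per-hop transmission t_tx = L/R = 11680/300000000 = 0.0389333 ms.
Per-hop propagation t_prop = 2900000/2.05e+08 = 14.1463 ms.
Pipeline fill: first packet needs 2·t_tx to clear all hops; remaining 63 packets each add one t_tx.
Total = (2+64-1)·t_tx + 2·t_prop = 65·0.0389333 + 2·14.1463 = 30.8 ms.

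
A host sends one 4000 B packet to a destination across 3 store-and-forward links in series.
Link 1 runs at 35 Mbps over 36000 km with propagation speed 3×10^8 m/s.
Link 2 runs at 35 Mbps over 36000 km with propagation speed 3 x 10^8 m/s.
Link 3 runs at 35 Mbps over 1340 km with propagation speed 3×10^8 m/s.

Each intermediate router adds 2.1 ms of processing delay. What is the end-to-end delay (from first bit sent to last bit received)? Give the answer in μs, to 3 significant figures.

251000 μs

L = 4000 × 8 = 32000 bits.
Transmission delay per hop = L/R = 32000/35000000 = 914.286 μs; 3 hops → 2742.86 μs.
Propagation delays (d/s per hop): 120000, 120000, 4466.67 μs; sum = 244467 μs.
Processing at 2 router(s): 2 × 2.1 ms = 4200 μs.
End-to-end = 251000 μs.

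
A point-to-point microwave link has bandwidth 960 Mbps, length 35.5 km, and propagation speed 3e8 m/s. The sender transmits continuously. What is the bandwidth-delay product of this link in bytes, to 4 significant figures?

Propagation delay = 35500 / 300000000 = 0.000118333 s.
BDP = R × t_prop = 960000000 × 0.000118333 = 113600 bits.
In bytes: 113600/8 = 14200 bytes.

14200 bytes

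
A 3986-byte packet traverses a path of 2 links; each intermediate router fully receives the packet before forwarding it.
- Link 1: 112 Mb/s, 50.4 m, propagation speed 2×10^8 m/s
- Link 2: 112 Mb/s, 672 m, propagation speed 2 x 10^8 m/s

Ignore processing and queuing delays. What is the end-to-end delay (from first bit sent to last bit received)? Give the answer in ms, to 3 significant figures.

0.573 ms

L = 3986 × 8 = 31888 bits.
Transmission delay per hop = L/R = 31888/112000000 = 0.284714 ms; 2 hops → 0.569429 ms.
Propagation delays (d/s per hop): 0.000252, 0.00336 ms; sum = 0.003612 ms.
End-to-end = 0.573 ms.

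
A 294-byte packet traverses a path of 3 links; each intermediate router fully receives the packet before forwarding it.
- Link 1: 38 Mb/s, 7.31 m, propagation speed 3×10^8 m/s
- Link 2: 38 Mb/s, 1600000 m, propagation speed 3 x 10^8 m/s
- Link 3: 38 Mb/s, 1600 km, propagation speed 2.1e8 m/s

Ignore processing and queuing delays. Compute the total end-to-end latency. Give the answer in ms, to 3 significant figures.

L = 294 × 8 = 2352 bits.
Transmission delay per hop = L/R = 2352/38000000 = 0.0618947 ms; 3 hops → 0.185684 ms.
Propagation delays (d/s per hop): 2.43667e-05, 5.33333, 7.61905 ms; sum = 12.9524 ms.
End-to-end = 13.1 ms.

13.1 ms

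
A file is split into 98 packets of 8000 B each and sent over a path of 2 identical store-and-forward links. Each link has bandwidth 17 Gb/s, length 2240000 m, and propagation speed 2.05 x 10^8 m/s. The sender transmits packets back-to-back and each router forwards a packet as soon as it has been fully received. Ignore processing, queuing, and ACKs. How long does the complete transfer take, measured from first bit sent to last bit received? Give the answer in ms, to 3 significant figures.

22.2 ms

Per-hop transmission t_tx = L/R = 64000/17000000000 = 0.00376471 ms.
Per-hop propagation t_prop = 2240000/2.05e+08 = 10.9268 ms.
Pipeline fill: first packet needs 2·t_tx to clear all hops; remaining 97 packets each add one t_tx.
Total = (2+98-1)·t_tx + 2·t_prop = 99·0.00376471 + 2·10.9268 = 22.2 ms.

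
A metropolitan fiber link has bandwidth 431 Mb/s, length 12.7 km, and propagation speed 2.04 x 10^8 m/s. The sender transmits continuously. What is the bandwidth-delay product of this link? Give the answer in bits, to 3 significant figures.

Propagation delay = 12700 / 204000000 = 6.22549e-05 s.
BDP = R × t_prop = 431000000 × 6.22549e-05 = 26831.9 bits.

26800 bits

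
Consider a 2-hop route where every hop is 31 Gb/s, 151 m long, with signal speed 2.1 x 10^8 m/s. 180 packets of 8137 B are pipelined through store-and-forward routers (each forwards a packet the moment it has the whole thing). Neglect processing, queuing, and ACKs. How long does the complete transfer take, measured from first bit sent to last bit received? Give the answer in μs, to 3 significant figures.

382 μs

Per-hop transmission t_tx = L/R = 65096/31000000000 = 2.09987 μs.
Per-hop propagation t_prop = 151/210000000 = 0.719048 μs.
Pipeline fill: first packet needs 2·t_tx to clear all hops; remaining 179 packets each add one t_tx.
Total = (2+180-1)·t_tx + 2·t_prop = 181·2.09987 + 2·0.719048 = 382 μs.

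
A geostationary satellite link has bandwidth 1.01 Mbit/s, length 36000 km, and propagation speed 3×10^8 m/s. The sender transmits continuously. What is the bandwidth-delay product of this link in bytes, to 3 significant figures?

Propagation delay = 36000000 / 300000000 = 0.12 s.
BDP = R × t_prop = 1010000 × 0.12 = 121200 bits.
In bytes: 121200/8 = 15200 bytes.

15200 bytes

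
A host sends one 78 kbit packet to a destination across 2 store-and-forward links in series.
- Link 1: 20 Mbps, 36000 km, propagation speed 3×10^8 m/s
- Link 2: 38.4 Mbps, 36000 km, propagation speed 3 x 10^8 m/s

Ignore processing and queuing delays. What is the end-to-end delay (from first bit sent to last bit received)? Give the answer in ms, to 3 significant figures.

L = 78000 bits.
Transmission delays (L/R per hop): 3.9, 2.03125 ms; sum = 5.93125 ms.
Propagation delays (d/s per hop): 120, 120 ms; sum = 240 ms.
End-to-end = 246 ms.

246 ms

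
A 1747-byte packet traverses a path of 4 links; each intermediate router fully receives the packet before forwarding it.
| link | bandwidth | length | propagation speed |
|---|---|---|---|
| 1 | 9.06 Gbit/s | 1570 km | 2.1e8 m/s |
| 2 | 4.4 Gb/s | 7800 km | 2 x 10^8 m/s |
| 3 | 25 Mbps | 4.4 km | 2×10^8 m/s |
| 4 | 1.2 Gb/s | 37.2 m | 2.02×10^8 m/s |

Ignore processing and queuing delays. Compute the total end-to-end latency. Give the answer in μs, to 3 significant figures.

47100 μs

L = 1747 × 8 = 13976 bits.
Transmission delays (L/R per hop): 1.5426, 3.17636, 559.04, 11.6467 μs; sum = 575.406 μs.
Propagation delays (d/s per hop): 7476.19, 39000, 22, 0.184158 μs; sum = 46498.4 μs.
End-to-end = 47100 μs.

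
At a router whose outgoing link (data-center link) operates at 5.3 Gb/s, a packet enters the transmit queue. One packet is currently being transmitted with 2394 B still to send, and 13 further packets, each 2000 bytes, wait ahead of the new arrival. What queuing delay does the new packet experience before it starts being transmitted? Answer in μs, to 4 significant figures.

42.86 μs

Each queued packet: L/R = 16000/5300000000 = 3.01887 μs.
13 queued → 39.2453 μs.
Plus remaining 19152 bits of current packet: 3.61358 μs.
Queuing delay = 42.86 μs.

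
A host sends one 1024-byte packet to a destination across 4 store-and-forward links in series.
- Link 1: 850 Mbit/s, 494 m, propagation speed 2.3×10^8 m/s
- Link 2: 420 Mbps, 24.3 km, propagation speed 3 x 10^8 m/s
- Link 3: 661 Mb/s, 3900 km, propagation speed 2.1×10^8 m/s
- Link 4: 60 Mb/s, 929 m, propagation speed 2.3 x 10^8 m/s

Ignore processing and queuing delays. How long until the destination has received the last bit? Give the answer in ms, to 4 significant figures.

18.84 ms

L = 1024 × 8 = 8192 bits.
Transmission delays (L/R per hop): 0.00963765, 0.0195048, 0.0123933, 0.136533 ms; sum = 0.178069 ms.
Propagation delays (d/s per hop): 0.00214783, 0.081, 18.5714, 0.00403913 ms; sum = 18.6586 ms.
End-to-end = 18.84 ms.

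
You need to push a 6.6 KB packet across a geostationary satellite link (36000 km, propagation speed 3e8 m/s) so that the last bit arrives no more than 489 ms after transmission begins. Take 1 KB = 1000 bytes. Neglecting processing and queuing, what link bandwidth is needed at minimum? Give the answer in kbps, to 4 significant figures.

143.1 kbps

L = 52800 bits.
Propagation delay = 36000000 / 300000000 = 120 ms.
Transmission budget = 489 − 120 = 369 ms.
R ≥ L / t_tx = 52800 bits / 0.369 s = 143.1 kbps.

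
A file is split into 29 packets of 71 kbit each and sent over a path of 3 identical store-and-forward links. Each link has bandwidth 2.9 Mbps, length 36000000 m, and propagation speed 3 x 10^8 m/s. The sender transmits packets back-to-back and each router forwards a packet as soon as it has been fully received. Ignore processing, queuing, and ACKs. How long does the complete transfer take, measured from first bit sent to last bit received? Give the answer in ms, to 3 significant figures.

Per-hop transmission t_tx = L/R = 71000/2900000 = 24.4828 ms.
Per-hop propagation t_prop = 36000000/300000000 = 120 ms.
Pipeline fill: first packet needs 3·t_tx to clear all hops; remaining 28 packets each add one t_tx.
Total = (3+29-1)·t_tx + 3·t_prop = 31·24.4828 + 3·120 = 1120 ms.

1120 ms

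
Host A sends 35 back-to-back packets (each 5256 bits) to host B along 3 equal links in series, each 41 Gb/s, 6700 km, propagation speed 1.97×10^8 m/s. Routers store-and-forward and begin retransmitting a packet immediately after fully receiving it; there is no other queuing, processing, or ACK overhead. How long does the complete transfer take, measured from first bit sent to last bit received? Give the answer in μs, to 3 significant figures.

Per-hop transmission t_tx = L/R = 5256/41000000000 = 0.128195 μs.
Per-hop propagation t_prop = 6700000/197000000 = 34010.2 μs.
Pipeline fill: first packet needs 3·t_tx to clear all hops; remaining 34 packets each add one t_tx.
Total = (3+35-1)·t_tx + 3·t_prop = 37·0.128195 + 3·34010.2 = 102000 μs.

102000 μs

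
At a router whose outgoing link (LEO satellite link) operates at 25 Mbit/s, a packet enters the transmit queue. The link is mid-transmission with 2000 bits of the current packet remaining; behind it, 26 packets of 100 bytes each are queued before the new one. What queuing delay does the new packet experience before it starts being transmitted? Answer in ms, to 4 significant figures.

Each queued packet: L/R = 800/25000000 = 0.032 ms.
26 queued → 0.832 ms.
Plus remaining 2000 bits of current packet: 0.08 ms.
Queuing delay = 0.9120 ms.

0.9120 ms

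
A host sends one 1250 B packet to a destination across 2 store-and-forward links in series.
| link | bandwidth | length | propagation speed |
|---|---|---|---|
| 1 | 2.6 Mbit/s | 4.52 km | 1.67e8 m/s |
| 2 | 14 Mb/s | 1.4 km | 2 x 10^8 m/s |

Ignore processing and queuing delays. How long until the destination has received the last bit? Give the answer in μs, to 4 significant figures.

L = 1250 × 8 = 10000 bits.
Transmission delays (L/R per hop): 3846.15, 714.286 μs; sum = 4560.44 μs.
Propagation delays (d/s per hop): 27.0659, 7 μs; sum = 34.0659 μs.
End-to-end = 4595 μs.

4595 μs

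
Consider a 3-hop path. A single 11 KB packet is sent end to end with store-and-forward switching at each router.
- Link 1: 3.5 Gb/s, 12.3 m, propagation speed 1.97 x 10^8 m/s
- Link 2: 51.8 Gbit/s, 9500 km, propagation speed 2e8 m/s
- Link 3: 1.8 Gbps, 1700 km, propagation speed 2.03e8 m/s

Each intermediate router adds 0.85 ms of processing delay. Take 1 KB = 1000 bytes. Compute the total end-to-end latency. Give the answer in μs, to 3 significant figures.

57700 μs

L = 88000 bits.
Transmission delays (L/R per hop): 25.1429, 1.69884, 48.8889 μs; sum = 75.7306 μs.
Propagation delays (d/s per hop): 0.0624365, 47500, 8374.38 μs; sum = 55874.4 μs.
Processing at 2 router(s): 2 × 0.85 ms = 1700 μs.
End-to-end = 57700 μs.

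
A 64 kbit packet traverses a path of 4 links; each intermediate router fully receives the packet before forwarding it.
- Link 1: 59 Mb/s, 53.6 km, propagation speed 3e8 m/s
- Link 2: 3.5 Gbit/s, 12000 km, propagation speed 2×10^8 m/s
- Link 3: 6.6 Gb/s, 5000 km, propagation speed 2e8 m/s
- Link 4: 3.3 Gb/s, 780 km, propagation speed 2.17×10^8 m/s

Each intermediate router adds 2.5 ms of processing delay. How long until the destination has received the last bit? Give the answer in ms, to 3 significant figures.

97.4 ms

L = 64000 bits.
Transmission delays (L/R per hop): 1.08475, 0.0182857, 0.00969697, 0.0193939 ms; sum = 1.13212 ms.
Propagation delays (d/s per hop): 0.178667, 60, 25, 3.59447 ms; sum = 88.7731 ms.
Processing at 3 router(s): 3 × 2.5 ms = 7.5 ms.
End-to-end = 97.4 ms.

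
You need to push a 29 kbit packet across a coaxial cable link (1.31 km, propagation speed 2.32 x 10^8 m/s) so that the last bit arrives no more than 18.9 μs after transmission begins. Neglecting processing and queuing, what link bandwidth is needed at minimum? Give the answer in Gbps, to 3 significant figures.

2.19 Gbps

Propagation delay = 1310 / 2.32e+08 = 5.64655 μs.
Transmission budget = 18.9 − 5.64655 = 13.2534 μs.
R ≥ L / t_tx = 29000 bits / 1.32534e-05 s = 2.19 Gbps.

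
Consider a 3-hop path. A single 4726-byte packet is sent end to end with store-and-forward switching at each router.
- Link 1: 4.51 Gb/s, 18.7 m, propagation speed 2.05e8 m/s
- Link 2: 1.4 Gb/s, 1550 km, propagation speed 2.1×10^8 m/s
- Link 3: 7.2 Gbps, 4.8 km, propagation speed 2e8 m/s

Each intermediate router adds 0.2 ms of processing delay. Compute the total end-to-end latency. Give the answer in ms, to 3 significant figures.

7.85 ms

L = 4726 × 8 = 37808 bits.
Transmission delays (L/R per hop): 0.00838315, 0.0270057, 0.00525111 ms; sum = 0.04064 ms.
Propagation delays (d/s per hop): 9.12195e-05, 7.38095, 0.024 ms; sum = 7.40504 ms.
Processing at 2 router(s): 2 × 0.2 ms = 0.4 ms.
End-to-end = 7.85 ms.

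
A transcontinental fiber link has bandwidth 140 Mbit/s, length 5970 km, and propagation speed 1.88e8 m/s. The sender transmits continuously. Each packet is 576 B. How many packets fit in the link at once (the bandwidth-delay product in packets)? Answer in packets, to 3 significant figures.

965 packets

Propagation delay = 5970000 / 188000000 = 0.0317553 s.
BDP = R × t_prop = 140000000 × 0.0317553 = 4445740 bits.
In packets of 4608 bits: 965 packets.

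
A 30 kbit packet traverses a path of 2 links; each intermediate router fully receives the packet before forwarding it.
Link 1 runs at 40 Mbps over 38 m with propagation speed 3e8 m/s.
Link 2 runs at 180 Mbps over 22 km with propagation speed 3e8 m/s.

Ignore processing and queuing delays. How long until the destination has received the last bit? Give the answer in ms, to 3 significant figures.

0.990 ms

L = 30000 bits.
Transmission delays (L/R per hop): 0.75, 0.166667 ms; sum = 0.916667 ms.
Propagation delays (d/s per hop): 0.000126667, 0.0733333 ms; sum = 0.07346 ms.
End-to-end = 0.990 ms.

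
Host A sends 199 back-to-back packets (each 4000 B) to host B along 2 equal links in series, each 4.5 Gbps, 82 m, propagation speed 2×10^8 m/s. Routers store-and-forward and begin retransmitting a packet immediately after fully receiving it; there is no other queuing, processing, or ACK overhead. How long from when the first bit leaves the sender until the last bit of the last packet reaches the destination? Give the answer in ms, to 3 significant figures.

1.42 ms

Per-hop transmission t_tx = L/R = 32000/4500000000 = 0.00711111 ms.
Per-hop propagation t_prop = 82/200000000 = 0.00041 ms.
Pipeline fill: first packet needs 2·t_tx to clear all hops; remaining 198 packets each add one t_tx.
Total = (2+199-1)·t_tx + 2·t_prop = 200·0.00711111 + 2·0.00041 = 1.42 ms.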